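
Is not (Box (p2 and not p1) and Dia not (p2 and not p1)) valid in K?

Valid

Tableau for the negation Box (p2 and not p1) and Dia not (p2 and not p1):
1. Box (p2 and not p1) and Dia not (p2 and not p1), 0
2. Box (p2 and not p1), 0
3. Dia not (p2 and not p1), 0
4. not (p2 and not p1), 1
5. p2 and not p1, 1
6. p2, 1
7. not p1, 1
8. p1, 1
Accessibility: 0R1
Branch closes: p1 and not p1 both at 1.
Every branch of the negation's tableau closes; the branch above is one of them.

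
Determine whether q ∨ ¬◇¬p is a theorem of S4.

Invalid (countermodel exists)

Tableau for the negation ¬(q ∨ ¬◇¬p):
1. ¬(q ∨ ¬◇¬p), u
2. ¬q, u
3. ◇¬p, u
4. ¬p, v
Accessibility: uRu, uRv, vRv
The negation has an open branch (countermodel exists).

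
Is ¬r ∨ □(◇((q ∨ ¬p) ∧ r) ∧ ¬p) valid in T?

No, not valid

Tableau for the negation ¬(¬r ∨ □(◇((q ∨ ¬p) ∧ r) ∧ ¬p)):
1. ¬(¬r ∨ □(◇((q ∨ ¬p) ∧ r) ∧ ¬p)), 0
2. r, 0
3. ¬□(◇((q ∨ ¬p) ∧ r) ∧ ¬p), 0
4. ¬(◇((q ∨ ¬p) ∧ r) ∧ ¬p), 1
5. p, 1
Accessibility: 0R0, 0R1, 1R1
The negation has an open branch (countermodel exists).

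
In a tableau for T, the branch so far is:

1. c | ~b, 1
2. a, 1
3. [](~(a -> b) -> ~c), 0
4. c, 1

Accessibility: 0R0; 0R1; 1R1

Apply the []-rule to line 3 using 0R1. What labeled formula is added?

~(a -> b) -> ~c, 1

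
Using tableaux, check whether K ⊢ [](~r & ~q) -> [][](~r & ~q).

Invalid (countermodel exists)

Tableau for the negation ~([](~r & ~q) -> [][](~r & ~q)):
1. ~([](~r & ~q) -> [][](~r & ~q)), w0
2. [](~r & ~q), w0
3. ~[][](~r & ~q), w0
4. ~[](~r & ~q), w1
5. ~r & ~q, w1
6. ~r, w1
7. ~q, w1
8. ~(~r & ~q), w2
9. q, w2
Accessibility: w0Rw1, w1Rw2
The negation has an open branch (countermodel exists).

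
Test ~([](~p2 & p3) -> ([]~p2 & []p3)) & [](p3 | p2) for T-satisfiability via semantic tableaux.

1. ~([](~p2 & p3) -> ([]~p2 & []p3)) & [](p3 | p2), u
2. ~([](~p2 & p3) -> ([]~p2 & []p3)), u   [&-rule on 1]
3. [](p3 | p2), u   [&-rule on 1]
4. [](~p2 & p3), u   [~->-rule on 2]
5. ~([]~p2 & []p3), u   [~->-rule on 2]
6. p3 | p2, u   [[]-rule on 3 via uRu]
7. ~p2 & p3, u   [[]-rule on 4 via uRu]
8. ~p2, u   [&-rule on 7]
9. p3, u   [&-rule on 7]
10. ~[]p3, u   [~&-rule on 5 (branches; this branch)]
11. ~p3, v   [~[]-rule on 10: fresh world v, uRv]
12. p3 | p2, v   [[]-rule on 3 via uRv]
13. ~p2 & p3, v   [[]-rule on 4 via uRv]
14. ~p2, v   [&-rule on 13]
15. p3, v   [&-rule on 13]
Accessibility: uRu, uRv, vRv
Branch closes: p3 and ~p3 both at v.
Every branch closes; the branch above is one of them.

Unsatisfiable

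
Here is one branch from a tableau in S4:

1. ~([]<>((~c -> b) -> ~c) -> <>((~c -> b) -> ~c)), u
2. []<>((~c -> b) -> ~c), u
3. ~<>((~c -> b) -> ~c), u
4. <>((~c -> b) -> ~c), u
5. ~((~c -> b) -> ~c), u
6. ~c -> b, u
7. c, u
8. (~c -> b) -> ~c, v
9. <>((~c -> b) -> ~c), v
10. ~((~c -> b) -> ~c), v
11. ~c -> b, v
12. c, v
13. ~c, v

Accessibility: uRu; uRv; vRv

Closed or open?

Closed

Both c and ~c appear at v.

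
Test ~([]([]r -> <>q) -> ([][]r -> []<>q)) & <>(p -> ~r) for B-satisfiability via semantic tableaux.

No, unsatisfiable

1. ~([]([]r -> <>q) -> ([][]r -> []<>q)) & <>(p -> ~r), u
2. ~([]([]r -> <>q) -> ([][]r -> []<>q)), u
3. <>(p -> ~r), u
4. []([]r -> <>q), u
5. ~([][]r -> []<>q), u
6. [][]r, u
7. ~[]<>q, u
8. []r -> <>q, u
9. []r, u
10. r, u
11. <>q, u
12. p -> ~r, v
13. []r -> <>q, v
14. []r, v
15. r, v
16. ~p, v
17. <>q, v
18. ~<>q, w
19. []r -> <>q, w
20. []r, w
21. r, w
22. ~q, u
23. ~q, w
24. ~[]r, w
25. q, x
26. []r -> <>q, x
27. []r, x
28. r, x
29. <>q, x
30. q, y
31. r, y
32. ~r, z
33. ~q, z
34. r, z
Accessibility: uRu, uRv, uRw, uRx, vRu, vRv, vRy, wRu, wRw, wRz, xRu, xRx, yRv, yRy, zRw, zRz
Branch closes: r and ~r both at z.
Every branch closes; the branch above is one of them.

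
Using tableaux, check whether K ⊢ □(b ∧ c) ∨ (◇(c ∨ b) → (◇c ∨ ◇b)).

Tableau for the negation ¬(□(b ∧ c) ∨ (◇(c ∨ b) → (◇c ∨ ◇b))):
1. ¬(□(b ∧ c) ∨ (◇(c ∨ b) → (◇c ∨ ◇b))), w0
2. ¬□(b ∧ c), w0
3. ¬(◇(c ∨ b) → (◇c ∨ ◇b)), w0
4. ◇(c ∨ b), w0
5. ¬(◇c ∨ ◇b), w0
6. ¬◇c, w0
7. ¬◇b, w0
8. ¬(b ∧ c), w1
9. ¬c, w1
10. ¬b, w1
11. c ∨ b, w2
12. ¬c, w2
13. ¬b, w2
14. b, w2
Accessibility: w0Rw1, w0Rw2
Branch closes: b and ¬b both at w2.
Every branch of the negation's tableau closes; the branch above is one of them.

Valid in K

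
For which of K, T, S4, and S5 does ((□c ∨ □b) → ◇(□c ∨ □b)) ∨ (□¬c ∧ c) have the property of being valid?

K-tableau for the negation ¬(((□c ∨ □b) → ◇(□c ∨ □b)) ∨ (□¬c ∧ c)):
1. ¬(((□c ∨ □b) → ◇(□c ∨ □b)) ∨ (□¬c ∧ c)), u
2. ¬((□c ∨ □b) → ◇(□c ∨ □b)), u
3. ¬(□¬c ∧ c), u
4. □c ∨ □b, u
5. ¬◇(□c ∨ □b), u
6. ¬c, u
7. □b, u
Complete open branch: countermodel on a K-frame, so not valid in K.
T-tableau for the negation ¬(((□c ∨ □b) → ◇(□c ∨ □b)) ∨ (□¬c ∧ c)):
1. ¬(((□c ∨ □b) → ◇(□c ∨ □b)) ∨ (□¬c ∧ c)), u
2. ¬((□c ∨ □b) → ◇(□c ∨ □b)), u
3. ¬(□¬c ∧ c), u
4. □c ∨ □b, u
5. ¬◇(□c ∨ □b), u
6. ¬(□c ∨ □b), u
7. ¬□c, u
8. ¬□b, u
9. ¬c, u
10. □b, u
11. b, u
12. ¬c, v
13. ¬(□c ∨ □b), v
14. ¬□c, v
15. ¬□b, v
16. b, v
17. ¬b, w
18. ¬(□c ∨ □b), w
19. ¬□c, w
20. ¬□b, w
21. b, w
Accessibility: uRu, uRv, uRw, vRv, wRw
Branch closes: b and ¬b both at w.
Every branch closes (one shown): valid in T, hence also in S4, S5 (every theorem of T is a theorem of S4 and S5).

T, S4, S5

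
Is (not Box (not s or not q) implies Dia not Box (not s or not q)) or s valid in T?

Valid

Tableau for the negation not ((not Box (not s or not q) implies Dia not Box (not s or not q)) or s):
1. not ((not Box (not s or not q) implies Dia not Box (not s or not q)) or s), u
2. not (not Box (not s or not q) implies Dia not Box (not s or not q)), u
3. not s, u
4. not Box (not s or not q), u
5. not Dia not Box (not s or not q), u
6. Box (not s or not q), u
7. not s or not q, u
8. not q, u
9. not (not s or not q), v
10. s, v
11. q, v
12. Box (not s or not q), v
13. not s or not q, v
14. not q, v
Accessibility: uRu, uRv, vRv
Branch closes: q and not q both at v.
All branches of the negation close; one closing branch shown above.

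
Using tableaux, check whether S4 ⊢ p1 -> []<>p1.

Not valid

Tableau for the negation ~(p1 -> []<>p1):
1. ~(p1 -> []<>p1), 0
2. p1, 0
3. ~[]<>p1, 0
4. ~<>p1, 1
5. ~p1, 1
Accessibility: 0R0, 0R1, 1R1
The negation has an open branch (countermodel exists).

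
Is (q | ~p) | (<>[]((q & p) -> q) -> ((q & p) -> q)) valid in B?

Tableau for the negation ~((q | ~p) | (<>[]((q & p) -> q) -> ((q & p) -> q))):
1. ~((q | ~p) | (<>[]((q & p) -> q) -> ((q & p) -> q))), u
2. ~(q | ~p), u
3. ~(<>[]((q & p) -> q) -> ((q & p) -> q)), u
4. ~q, u
5. p, u
6. <>[]((q & p) -> q), u
7. ~((q & p) -> q), u
8. q & p, u
9. q, u
Accessibility: uRu
Branch closes: q and ~q both at u.
Every branch of the negation's tableau closes; the branch above is one of them.

Yes, valid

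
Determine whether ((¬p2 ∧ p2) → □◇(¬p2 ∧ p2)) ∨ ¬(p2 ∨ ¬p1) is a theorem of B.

Valid

Tableau for the negation ¬(((¬p2 ∧ p2) → □◇(¬p2 ∧ p2)) ∨ ¬(p2 ∨ ¬p1)):
1. ¬(((¬p2 ∧ p2) → □◇(¬p2 ∧ p2)) ∨ ¬(p2 ∨ ¬p1)), u
2. ¬((¬p2 ∧ p2) → □◇(¬p2 ∧ p2)), u   [¬∨-rule on 1]
3. p2 ∨ ¬p1, u   [¬∨-rule on 1]
4. ¬p2 ∧ p2, u   [¬→-rule on 2]
5. ¬□◇(¬p2 ∧ p2), u   [¬→-rule on 2]
6. ¬p2, u   [∧-rule on 4]
7. p2, u   [∧-rule on 4]
Accessibility: uRu
Branch closes: p2 and ¬p2 both at u.
All branches of the negation close; one closing branch shown above.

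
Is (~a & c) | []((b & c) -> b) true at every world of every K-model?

Tableau for the negation ~((~a & c) | []((b & c) -> b)):
1. ~((~a & c) | []((b & c) -> b)), u
2. ~(~a & c), u   [~|-rule on 1]
3. ~[]((b & c) -> b), u   [~|-rule on 1]
4. ~c, u   [~&-rule on 2 (branches; this branch)]
5. ~((b & c) -> b), v   [~[]-rule on 3: fresh world v, uRv]
6. b & c, v   [~->-rule on 5]
7. ~b, v   [~->-rule on 5]
8. b, v   [&-rule on 6]
9. c, v   [&-rule on 6]
Accessibility: uRv
Branch closes: b and ~b both at v.
All branches of the negation close; one closing branch shown above.

Valid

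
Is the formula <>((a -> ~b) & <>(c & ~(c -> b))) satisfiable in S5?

Satisfiable (open branch found)

1. <>((a -> ~b) & <>(c & ~(c -> b))), w0
2. (a -> ~b) & <>(c & ~(c -> b)), w1
3. a -> ~b, w1
4. <>(c & ~(c -> b)), w1
5. ~b, w1
6. c & ~(c -> b), w2
7. c, w2
8. ~(c -> b), w2
9. ~b, w2
Accessibility: w0Rw0, w0Rw1, w0Rw2, w1Rw0, w1Rw1, w1Rw2, w2Rw0, w2Rw1, w2Rw2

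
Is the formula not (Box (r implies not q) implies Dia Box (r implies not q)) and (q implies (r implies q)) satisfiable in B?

Unsatisfiable

1. not (Box (r implies not q) implies Dia Box (r implies not q)) and (q implies (r implies q)), w0
2. not (Box (r implies not q) implies Dia Box (r implies not q)), w0   [and-rule on 1]
3. q implies (r implies q), w0   [and-rule on 1]
4. Box (r implies not q), w0   [neg-implies-rule on 2]
5. not Dia Box (r implies not q), w0   [neg-implies-rule on 2]
6. r implies not q, w0   [Box-rule on 4 via w0Rw0]
7. not Box (r implies not q), w0   [neg-Dia-rule on 5 via w0Rw0]
8. r implies q, w0   [implies-rule on 3 (branches; this branch)]
9. not q, w0   [implies-rule on 6 (branches; this branch)]
10. not r, w0   [implies-rule on 8 (branches; this branch)]
11. not (r implies not q), w1   [neg-Box-rule on 7: fresh world w1, w0Rw1]
12. r, w1   [neg-implies-rule on 11]
13. q, w1   [neg-implies-rule on 11]
14. r implies not q, w1   [Box-rule on 4 via w0Rw1]
15. not Box (r implies not q), w1   [neg-Dia-rule on 5 via w0Rw1]
16. not q, w1   [implies-rule on 14 (branches; this branch)]
Accessibility: w0Rw0, w0Rw1, w1Rw0, w1Rw1
Branch closes: q and not q both at w1.
All branches of the tableau close; one closing branch shown above.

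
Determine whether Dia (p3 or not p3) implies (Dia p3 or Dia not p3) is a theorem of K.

Tableau for the negation not (Dia (p3 or not p3) implies (Dia p3 or Dia not p3)):
1. not (Dia (p3 or not p3) implies (Dia p3 or Dia not p3)), w0
2. Dia (p3 or not p3), w0
3. not (Dia p3 or Dia not p3), w0
4. not Dia p3, w0
5. not Dia not p3, w0
6. p3 or not p3, w1
7. not p3, w1
8. p3, w1
Accessibility: w0Rw1
Branch closes: p3 and not p3 both at w1.
Every branch of the negation's tableau closes; the branch above is one of them.

Valid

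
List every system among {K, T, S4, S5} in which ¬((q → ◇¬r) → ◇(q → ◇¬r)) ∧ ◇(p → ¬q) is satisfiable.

T-tableau for the formula:
1. ¬((q → ◇¬r) → ◇(q → ◇¬r)) ∧ ◇(p → ¬q), 0
2. ¬((q → ◇¬r) → ◇(q → ◇¬r)), 0   [∧-rule on 1]
3. ◇(p → ¬q), 0   [∧-rule on 1]
4. q → ◇¬r, 0   [¬→-rule on 2]
5. ¬◇(q → ◇¬r), 0   [¬→-rule on 2]
6. ¬(q → ◇¬r), 0   [¬◇-rule on 5 via 0R0]
7. q, 0   [¬→-rule on 6]
8. ¬◇¬r, 0   [¬→-rule on 6]
9. r, 0   [¬◇-rule on 8 via 0R0]
10. ◇¬r, 0   [→-rule on 4 (branches; this branch)]
11. p → ¬q, 1   [◇-rule on 3: fresh world 1, 0R1]
12. ¬(q → ◇¬r), 1   [¬◇-rule on 5 via 0R1]
13. q, 1   [¬→-rule on 12]
14. ¬◇¬r, 1   [¬→-rule on 12]
15. r, 1   [¬◇-rule on 8 via 0R1]
16. ¬p, 1   [→-rule on 11 (branches; this branch)]
17. ¬r, 2   [◇-rule on 10: fresh world 2, 0R2]
18. ¬(q → ◇¬r), 2   [¬◇-rule on 5 via 0R2]
19. q, 2   [¬→-rule on 18]
20. ¬◇¬r, 2   [¬→-rule on 18]
21. r, 2   [¬◇-rule on 8 via 0R2]
Accessibility: 0R0, 0R1, 0R2, 1R1, 2R2
Branch closes: r and ¬r both at 2.
Every branch closes (one shown): unsatisfiable in T, hence also in S4, S5 (every S4/S5-frame is a T-frame).
K-tableau for the formula:
1. ¬((q → ◇¬r) → ◇(q → ◇¬r)) ∧ ◇(p → ¬q), 0
2. ¬((q → ◇¬r) → ◇(q → ◇¬r)), 0   [∧-rule on 1]
3. ◇(p → ¬q), 0   [∧-rule on 1]
4. q → ◇¬r, 0   [¬→-rule on 2]
5. ¬◇(q → ◇¬r), 0   [¬→-rule on 2]
6. ◇¬r, 0   [→-rule on 4 (branches; this branch)]
7. p → ¬q, 1   [◇-rule on 3: fresh world 1, 0R1]
8. ¬(q → ◇¬r), 1   [¬◇-rule on 5 via 0R1]
9. q, 1   [¬→-rule on 8]
10. ¬◇¬r, 1   [¬→-rule on 8]
11. ¬p, 1   [→-rule on 7 (branches; this branch)]
12. ¬r, 2   [◇-rule on 6: fresh world 2, 0R2]
13. ¬(q → ◇¬r), 2   [¬◇-rule on 5 via 0R2]
14. q, 2   [¬→-rule on 13]
15. ¬◇¬r, 2   [¬→-rule on 13]
Accessibility: 0R1, 0R2
Complete open branch: satisfiable in K.

K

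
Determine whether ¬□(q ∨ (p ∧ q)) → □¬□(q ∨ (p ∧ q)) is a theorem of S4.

No, not valid

Tableau for the negation ¬(¬□(q ∨ (p ∧ q)) → □¬□(q ∨ (p ∧ q))):
1. ¬(¬□(q ∨ (p ∧ q)) → □¬□(q ∨ (p ∧ q))), u
2. ¬□(q ∨ (p ∧ q)), u
3. ¬□¬□(q ∨ (p ∧ q)), u
4. ¬(q ∨ (p ∧ q)), v
5. ¬q, v
6. ¬(p ∧ q), v
7. □(q ∨ (p ∧ q)), w
8. q ∨ (p ∧ q), w
9. p ∧ q, w
10. p, w
11. q, w
Accessibility: uRu, uRv, uRw, vRv, wRw
The negation has an open branch (countermodel exists).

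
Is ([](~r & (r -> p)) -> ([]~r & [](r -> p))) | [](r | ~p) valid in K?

Valid in K

Tableau for the negation ~(([](~r & (r -> p)) -> ([]~r & [](r -> p))) | [](r | ~p)):
1. ~(([](~r & (r -> p)) -> ([]~r & [](r -> p))) | [](r | ~p)), 0
2. ~([](~r & (r -> p)) -> ([]~r & [](r -> p))), 0
3. ~[](r | ~p), 0
4. [](~r & (r -> p)), 0
5. ~([]~r & [](r -> p)), 0
6. ~[](r -> p), 0
7. ~(r | ~p), 1
8. ~r, 1
9. p, 1
10. ~r & (r -> p), 1
11. r -> p, 1
12. ~(r -> p), 2
13. r, 2
14. ~p, 2
15. ~r & (r -> p), 2
16. ~r, 2
17. r -> p, 2
Accessibility: 0R1, 0R2
Branch closes: r and ~r both at 2.
Every branch of the negation's tableau closes; the branch above is one of them.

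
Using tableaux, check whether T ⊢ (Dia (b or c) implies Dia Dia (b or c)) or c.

Valid in T

Tableau for the negation not ((Dia (b or c) implies Dia Dia (b or c)) or c):
1. not ((Dia (b or c) implies Dia Dia (b or c)) or c), u
2. not (Dia (b or c) implies Dia Dia (b or c)), u
3. not c, u
4. Dia (b or c), u
5. not Dia Dia (b or c), u
6. not Dia (b or c), u
7. not (b or c), u
8. not b, u
9. b or c, v
10. not Dia (b or c), v
11. not (b or c), v
12. not b, v
13. not c, v
14. c, v
Accessibility: uRu, uRv, vRv
Branch closes: c and not c both at v.
Every branch of the negation's tableau closes; the branch above is one of them.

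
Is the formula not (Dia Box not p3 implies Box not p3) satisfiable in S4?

1. not (Dia Box not p3 implies Box not p3), u
2. Dia Box not p3, u   [neg-implies-rule on 1]
3. not Box not p3, u   [neg-implies-rule on 1]
4. Box not p3, v   [Dia-rule on 2: fresh world v, uRv]
5. not p3, v   [Box-rule on 4 via vRv]
6. p3, w   [neg-Box-rule on 3: fresh world w, uRw]
Accessibility: uRu, uRv, uRw, vRv, wRw

Yes, satisfiable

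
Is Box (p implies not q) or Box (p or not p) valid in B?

Yes, valid

Tableau for the negation not (Box (p implies not q) or Box (p or not p)):
1. not (Box (p implies not q) or Box (p or not p)), 0
2. not Box (p implies not q), 0   [neg-or-rule on 1]
3. not Box (p or not p), 0   [neg-or-rule on 1]
4. not (p implies not q), 1   [neg-Box-rule on 2: fresh world 1, 0R1]
5. p, 1   [neg-implies-rule on 4]
6. q, 1   [neg-implies-rule on 4]
7. not (p or not p), 2   [neg-Box-rule on 3: fresh world 2, 0R2]
8. not p, 2   [neg-or-rule on 7]
9. p, 2   [neg-or-rule on 7]
Accessibility: 0R0, 0R1, 0R2, 1R0, 1R1, 2R0, 2R2
Branch closes: p and not p both at 2.
Every branch of the negation's tableau closes; the branch above is one of them.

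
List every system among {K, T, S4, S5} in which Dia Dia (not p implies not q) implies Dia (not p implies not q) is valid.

T-tableau for the negation not (Dia Dia (not p implies not q) implies Dia (not p implies not q)):
1. not (Dia Dia (not p implies not q) implies Dia (not p implies not q)), 0
2. Dia Dia (not p implies not q), 0
3. not Dia (not p implies not q), 0
4. not (not p implies not q), 0
5. not p, 0
6. q, 0
7. Dia (not p implies not q), 1
8. not (not p implies not q), 1
9. not p, 1
10. q, 1
11. not p implies not q, 2
12. not q, 2
Accessibility: 0R0, 0R1, 1R1, 1R2, 2R2
Complete open branch: countermodel on a T-frame, so not valid in T, nor in K (the same frame is also a K-frame).
S4-tableau for the negation not (Dia Dia (not p implies not q) implies Dia (not p implies not q)):
1. not (Dia Dia (not p implies not q) implies Dia (not p implies not q)), 0
2. Dia Dia (not p implies not q), 0
3. not Dia (not p implies not q), 0
4. not (not p implies not q), 0
5. not p, 0
6. q, 0
7. Dia (not p implies not q), 1
8. not (not p implies not q), 1
9. not p, 1
10. q, 1
11. not p implies not q, 2
12. not (not p implies not q), 2
13. not p, 2
14. q, 2
15. not q, 2
Accessibility: 0R0, 0R1, 0R2, 1R1, 1R2, 2R2
Branch closes: q and not q both at 2.
Every branch closes (one shown): valid in S4, hence also in S5 (every theorem of S4 is a theorem of S5).

S4, S5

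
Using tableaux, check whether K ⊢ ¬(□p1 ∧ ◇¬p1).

Valid

Tableau for the negation □p1 ∧ ◇¬p1:
1. □p1 ∧ ◇¬p1, u
2. □p1, u   [∧-rule on 1]
3. ◇¬p1, u   [∧-rule on 1]
4. ¬p1, v   [◇-rule on 3: fresh world v, uRv]
5. p1, v   [□-rule on 2 via uRv]
Accessibility: uRv
Branch closes: p1 and ¬p1 both at v.
Every branch of the negation's tableau closes; the branch above is one of them.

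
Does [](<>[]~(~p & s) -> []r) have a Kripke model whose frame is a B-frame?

1. [](<>[]~(~p & s) -> []r), u
2. <>[]~(~p & s) -> []r, u
3. []r, u
4. r, u
Accessibility: uRu

Yes, satisfiable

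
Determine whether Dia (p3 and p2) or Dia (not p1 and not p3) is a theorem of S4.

Not valid

Tableau for the negation not (Dia (p3 and p2) or Dia (not p1 and not p3)):
1. not (Dia (p3 and p2) or Dia (not p1 and not p3)), w0
2. not Dia (p3 and p2), w0
3. not Dia (not p1 and not p3), w0
4. not (p3 and p2), w0
5. not (not p1 and not p3), w0
6. not p2, w0
7. p3, w0
Accessibility: w0Rw0
The negation has an open branch (countermodel exists).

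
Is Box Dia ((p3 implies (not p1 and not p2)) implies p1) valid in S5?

Tableau for the negation not Box Dia ((p3 implies (not p1 and not p2)) implies p1):
1. not Box Dia ((p3 implies (not p1 and not p2)) implies p1), u
2. not Dia ((p3 implies (not p1 and not p2)) implies p1), v   [neg-Box-rule on 1: fresh world v, uRv]
3. not ((p3 implies (not p1 and not p2)) implies p1), u   [neg-Dia-rule on 2 via vRu]
4. p3 implies (not p1 and not p2), u   [neg-implies-rule on 3]
5. not p1, u   [neg-implies-rule on 3]
6. not ((p3 implies (not p1 and not p2)) implies p1), v   [neg-Dia-rule on 2 via vRv]
7. p3 implies (not p1 and not p2), v   [neg-implies-rule on 6]
8. not p1, v   [neg-implies-rule on 6]
9. not p1 and not p2, u   [implies-rule on 4 (branches; this branch)]
10. not p2, u   [and-rule on 9]
11. not p1 and not p2, v   [implies-rule on 7 (branches; this branch)]
12. not p2, v   [and-rule on 11]
Accessibility: uRu, uRv, vRu, vRv
The negation has an open branch (countermodel exists).

No, not valid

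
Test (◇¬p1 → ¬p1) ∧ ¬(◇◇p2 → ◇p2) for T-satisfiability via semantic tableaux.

Satisfiable

1. (◇¬p1 → ¬p1) ∧ ¬(◇◇p2 → ◇p2), w0
2. ◇¬p1 → ¬p1, w0   [∧-rule on 1]
3. ¬(◇◇p2 → ◇p2), w0   [∧-rule on 1]
4. ◇◇p2, w0   [¬→-rule on 3]
5. ¬◇p2, w0   [¬→-rule on 3]
6. ¬p2, w0   [¬◇-rule on 5 via w0Rw0]
7. ¬p1, w0   [→-rule on 2 (branches; this branch)]
8. ◇p2, w1   [◇-rule on 4: fresh world w1, w0Rw1]
9. ¬p2, w1   [¬◇-rule on 5 via w0Rw1]
10. p2, w2   [◇-rule on 8: fresh world w2, w1Rw2]
Accessibility: w0Rw0, w0Rw1, w1Rw1, w1Rw2, w2Rw2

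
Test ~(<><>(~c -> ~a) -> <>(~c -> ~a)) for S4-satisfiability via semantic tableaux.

Unsatisfiable (every branch closes)

1. ~(<><>(~c -> ~a) -> <>(~c -> ~a)), u
2. <><>(~c -> ~a), u   [~->-rule on 1]
3. ~<>(~c -> ~a), u   [~->-rule on 1]
4. ~(~c -> ~a), u   [~<>-rule on 3 via uRu]
5. ~c, u   [~->-rule on 4]
6. a, u   [~->-rule on 4]
7. <>(~c -> ~a), v   [<>-rule on 2: fresh world v, uRv]
8. ~(~c -> ~a), v   [~<>-rule on 3 via uRv]
9. ~c, v   [~->-rule on 8]
10. a, v   [~->-rule on 8]
11. ~c -> ~a, w   [<>-rule on 7: fresh world w, vRw]
12. ~(~c -> ~a), w   [~<>-rule on 3 via uRw]
13. ~c, w   [~->-rule on 12]
14. a, w   [~->-rule on 12]
15. ~a, w   [->-rule on 11 (branches; this branch)]
Accessibility: uRu, uRv, uRw, vRv, vRw, wRw
Branch closes: a and ~a both at w.
All branches of the tableau close; one closing branch shown above.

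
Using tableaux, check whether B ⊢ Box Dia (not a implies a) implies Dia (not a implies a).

Valid in B

Tableau for the negation not (Box Dia (not a implies a) implies Dia (not a implies a)):
1. not (Box Dia (not a implies a) implies Dia (not a implies a)), u
2. Box Dia (not a implies a), u   [neg-implies-rule on 1]
3. not Dia (not a implies a), u   [neg-implies-rule on 1]
4. Dia (not a implies a), u   [Box-rule on 2 via uRu]
5. not (not a implies a), u   [neg-Dia-rule on 3 via uRu]
6. not a, u   [neg-implies-rule on 5]
7. not a implies a, v   [Dia-rule on 4: fresh world v, uRv]
8. Dia (not a implies a), v   [Box-rule on 2 via uRv]
9. not (not a implies a), v   [neg-Dia-rule on 3 via uRv]
10. not a, v   [neg-implies-rule on 9]
11. a, v   [implies-rule on 7 (branches; this branch)]
Accessibility: uRu, uRv, vRu, vRv
Branch closes: a and not a both at v.
All branches of the negation close; one closing branch shown above.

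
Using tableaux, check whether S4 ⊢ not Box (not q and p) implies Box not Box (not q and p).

Tableau for the negation not (not Box (not q and p) implies Box not Box (not q and p)):
1. not (not Box (not q and p) implies Box not Box (not q and p)), 0
2. not Box (not q and p), 0
3. not Box not Box (not q and p), 0
4. not (not q and p), 1
5. not p, 1
6. Box (not q and p), 2
7. not q and p, 2
8. not q, 2
9. p, 2
Accessibility: 0R0, 0R1, 0R2, 1R1, 2R2
The negation has an open branch (countermodel exists).

Invalid (countermodel exists)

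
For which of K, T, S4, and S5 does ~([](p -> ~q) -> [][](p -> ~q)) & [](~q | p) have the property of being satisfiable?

K, T

S4-tableau for the formula:
1. ~([](p -> ~q) -> [][](p -> ~q)) & [](~q | p), w0
2. ~([](p -> ~q) -> [][](p -> ~q)), w0
3. [](~q | p), w0
4. [](p -> ~q), w0
5. ~[][](p -> ~q), w0
6. ~q | p, w0
7. p -> ~q, w0
8. p, w0
9. ~q, w0
10. ~[](p -> ~q), w1
11. ~q | p, w1
12. p -> ~q, w1
13. p, w1
14. ~q, w1
15. ~(p -> ~q), w2
16. p, w2
17. q, w2
18. ~q | p, w2
19. p -> ~q, w2
20. ~q, w2
Accessibility: w0Rw0, w0Rw1, w0Rw2, w1Rw1, w1Rw2, w2Rw2
Branch closes: q and ~q both at w2.
Every branch closes (one shown): unsatisfiable in S4, hence also in S5 (every S5-frame is an S4-frame).
T-tableau for the formula:
1. ~([](p -> ~q) -> [][](p -> ~q)) & [](~q | p), w0
2. ~([](p -> ~q) -> [][](p -> ~q)), w0
3. [](~q | p), w0
4. [](p -> ~q), w0
5. ~[][](p -> ~q), w0
6. ~q | p, w0
7. p -> ~q, w0
8. p, w0
9. ~q, w0
10. ~[](p -> ~q), w1
11. ~q | p, w1
12. p -> ~q, w1
13. p, w1
14. ~q, w1
15. ~(p -> ~q), w2
16. p, w2
17. q, w2
Accessibility: w0Rw0, w0Rw1, w1Rw1, w1Rw2, w2Rw2
Complete open branch: satisfiable in T, hence also in K (this T-model is also a K-model).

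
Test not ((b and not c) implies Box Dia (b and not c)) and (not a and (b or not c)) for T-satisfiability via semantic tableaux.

Satisfiable

1. not ((b and not c) implies Box Dia (b and not c)) and (not a and (b or not c)), w0
2. not ((b and not c) implies Box Dia (b and not c)), w0   [and-rule on 1]
3. not a and (b or not c), w0   [and-rule on 1]
4. b and not c, w0   [neg-implies-rule on 2]
5. not Box Dia (b and not c), w0   [neg-implies-rule on 2]
6. not a, w0   [and-rule on 3]
7. b or not c, w0   [and-rule on 3]
8. b, w0   [and-rule on 4]
9. not c, w0   [and-rule on 4]
10. not Dia (b and not c), w1   [neg-Box-rule on 5: fresh world w1, w0Rw1]
11. not (b and not c), w1   [neg-Dia-rule on 10 via w1Rw1]
12. c, w1   [neg-and-rule on 11 (branches; this branch)]
Accessibility: w0Rw0, w0Rw1, w1Rw1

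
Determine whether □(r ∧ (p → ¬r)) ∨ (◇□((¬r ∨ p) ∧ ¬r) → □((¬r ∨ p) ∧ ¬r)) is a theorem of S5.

Valid in S5

Tableau for the negation ¬(□(r ∧ (p → ¬r)) ∨ (◇□((¬r ∨ p) ∧ ¬r) → □((¬r ∨ p) ∧ ¬r))):
1. ¬(□(r ∧ (p → ¬r)) ∨ (◇□((¬r ∨ p) ∧ ¬r) → □((¬r ∨ p) ∧ ¬r))), w0
2. ¬□(r ∧ (p → ¬r)), w0
3. ¬(◇□((¬r ∨ p) ∧ ¬r) → □((¬r ∨ p) ∧ ¬r)), w0
4. ◇□((¬r ∨ p) ∧ ¬r), w0
5. ¬□((¬r ∨ p) ∧ ¬r), w0
6. ¬(r ∧ (p → ¬r)), w1
7. ¬r, w1
8. □((¬r ∨ p) ∧ ¬r), w2
9. (¬r ∨ p) ∧ ¬r, w0
10. ¬r ∨ p, w0
11. ¬r, w0
12. (¬r ∨ p) ∧ ¬r, w1
13. ¬r ∨ p, w1
14. (¬r ∨ p) ∧ ¬r, w2
15. ¬r ∨ p, w2
16. ¬r, w2
17. p, w0
18. p, w1
19. p, w2
20. ¬((¬r ∨ p) ∧ ¬r), w3
21. (¬r ∨ p) ∧ ¬r, w3
22. ¬r ∨ p, w3
23. ¬r, w3
24. ¬(¬r ∨ p), w3
25. r, w3
26. ¬p, w3
Accessibility: w0Rw0, w0Rw1, w0Rw2, w0Rw3, w1Rw0, w1Rw1, w1Rw2, w1Rw3, w2Rw0, w2Rw1, w2Rw2, w2Rw3, w3Rw0, w3Rw1, w3Rw2, w3Rw3
Branch closes: r and ¬r both at w3.
Every branch of the negation's tableau closes; the branch above is one of them.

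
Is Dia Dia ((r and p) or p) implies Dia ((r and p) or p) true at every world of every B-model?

Tableau for the negation not (Dia Dia ((r and p) or p) implies Dia ((r and p) or p)):
1. not (Dia Dia ((r and p) or p) implies Dia ((r and p) or p)), w0
2. Dia Dia ((r and p) or p), w0
3. not Dia ((r and p) or p), w0
4. not ((r and p) or p), w0
5. not (r and p), w0
6. not p, w0
7. Dia ((r and p) or p), w1
8. not ((r and p) or p), w1
9. not (r and p), w1
10. not p, w1
11. (r and p) or p, w2
12. p, w2
Accessibility: w0Rw0, w0Rw1, w1Rw0, w1Rw1, w1Rw2, w2Rw1, w2Rw2
The negation has an open branch (countermodel exists).

Invalid (countermodel exists)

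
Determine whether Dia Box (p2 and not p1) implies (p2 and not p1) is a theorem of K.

Tableau for the negation not (Dia Box (p2 and not p1) implies (p2 and not p1)):
1. not (Dia Box (p2 and not p1) implies (p2 and not p1)), u
2. Dia Box (p2 and not p1), u
3. not (p2 and not p1), u
4. p1, u
5. Box (p2 and not p1), v
Accessibility: uRv
The negation has an open branch (countermodel exists).

Invalid (countermodel exists)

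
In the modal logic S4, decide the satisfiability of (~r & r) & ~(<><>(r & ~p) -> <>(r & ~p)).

Unsatisfiable

1. (~r & r) & ~(<><>(r & ~p) -> <>(r & ~p)), u
2. ~r & r, u   [&-rule on 1]
3. ~(<><>(r & ~p) -> <>(r & ~p)), u   [&-rule on 1]
4. ~r, u   [&-rule on 2]
5. r, u   [&-rule on 2]
Accessibility: uRu
Branch closes: r and ~r both at u.
(One branch shown.) All branches close.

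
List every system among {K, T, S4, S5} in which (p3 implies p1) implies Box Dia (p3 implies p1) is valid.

S5-tableau for the negation not ((p3 implies p1) implies Box Dia (p3 implies p1)):
1. not ((p3 implies p1) implies Box Dia (p3 implies p1)), u
2. p3 implies p1, u
3. not Box Dia (p3 implies p1), u
4. p1, u
5. not Dia (p3 implies p1), v
6. not (p3 implies p1), u
7. p3, u
8. not p1, u
Accessibility: uRu, uRv, vRu, vRv
Branch closes: p1 and not p1 both at u.
Every branch closes (one shown): valid in S5.
S4-tableau for the negation not ((p3 implies p1) implies Box Dia (p3 implies p1)):
1. not ((p3 implies p1) implies Box Dia (p3 implies p1)), u
2. p3 implies p1, u
3. not Box Dia (p3 implies p1), u
4. p1, u
5. not Dia (p3 implies p1), v
6. not (p3 implies p1), v
7. p3, v
8. not p1, v
Accessibility: uRu, uRv, vRv
Complete open branch: countermodel on an S4-frame, so not valid in S4, nor in K, T (the same frame is also a K-frame and a T-frame).

S5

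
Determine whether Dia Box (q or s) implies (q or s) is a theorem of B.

Tableau for the negation not (Dia Box (q or s) implies (q or s)):
1. not (Dia Box (q or s) implies (q or s)), w0
2. Dia Box (q or s), w0   [neg-implies-rule on 1]
3. not (q or s), w0   [neg-implies-rule on 1]
4. not q, w0   [neg-or-rule on 3]
5. not s, w0   [neg-or-rule on 3]
6. Box (q or s), w1   [Dia-rule on 2: fresh world w1, w0Rw1]
7. q or s, w0   [Box-rule on 6 via w1Rw0]
8. q or s, w1   [Box-rule on 6 via w1Rw1]
9. s, w0   [or-rule on 7 (branches; this branch)]
Accessibility: w0Rw0, w0Rw1, w1Rw0, w1Rw1
Branch closes: s and not s both at w0.
Every branch of the negation's tableau closes; the branch above is one of them.

Valid in B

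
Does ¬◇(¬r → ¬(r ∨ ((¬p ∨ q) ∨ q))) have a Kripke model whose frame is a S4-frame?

1. ¬◇(¬r → ¬(r ∨ ((¬p ∨ q) ∨ q))), w0
2. ¬(¬r → ¬(r ∨ ((¬p ∨ q) ∨ q))), w0
3. ¬r, w0
4. r ∨ ((¬p ∨ q) ∨ q), w0
5. (¬p ∨ q) ∨ q, w0
6. q, w0
Accessibility: w0Rw0

Satisfiable (open branch found)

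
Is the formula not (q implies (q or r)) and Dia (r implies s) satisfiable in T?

1. not (q implies (q or r)) and Dia (r implies s), u
2. not (q implies (q or r)), u
3. Dia (r implies s), u
4. q, u
5. not (q or r), u
6. not q, u
7. not r, u
Accessibility: uRu
Branch closes: q and not q both at u.
All branches of the tableau close; one closing branch shown above.

Unsatisfiable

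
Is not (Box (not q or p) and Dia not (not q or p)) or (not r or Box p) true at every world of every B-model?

Valid

Tableau for the negation not (not (Box (not q or p) and Dia not (not q or p)) or (not r or Box p)):
1. not (not (Box (not q or p) and Dia not (not q or p)) or (not r or Box p)), u
2. Box (not q or p) and Dia not (not q or p), u   [neg-or-rule on 1]
3. not (not r or Box p), u   [neg-or-rule on 1]
4. Box (not q or p), u   [and-rule on 2]
5. Dia not (not q or p), u   [and-rule on 2]
6. r, u   [neg-or-rule on 3]
7. not Box p, u   [neg-or-rule on 3]
8. not q or p, u   [Box-rule on 4 via uRu]
9. p, u   [or-rule on 8 (branches; this branch)]
10. not (not q or p), v   [Dia-rule on 5: fresh world v, uRv]
11. q, v   [neg-or-rule on 10]
12. not p, v   [neg-or-rule on 10]
13. not q or p, v   [Box-rule on 4 via uRv]
14. p, v   [or-rule on 13 (branches; this branch)]
Accessibility: uRu, uRv, vRu, vRv
Branch closes: p and not p both at v.
Every branch of the negation's tableau closes; the branch above is one of them.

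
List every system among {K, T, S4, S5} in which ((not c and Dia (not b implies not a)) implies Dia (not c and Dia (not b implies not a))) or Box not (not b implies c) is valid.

T, S4, S5

T-tableau for the negation not (((not c and Dia (not b implies not a)) implies Dia (not c and Dia (not b implies not a))) or Box not (not b implies c)):
1. not (((not c and Dia (not b implies not a)) implies Dia (not c and Dia (not b implies not a))) or Box not (not b implies c)), 0
2. not ((not c and Dia (not b implies not a)) implies Dia (not c and Dia (not b implies not a))), 0
3. not Box not (not b implies c), 0
4. not c and Dia (not b implies not a), 0
5. not Dia (not c and Dia (not b implies not a)), 0
6. not c, 0
7. Dia (not b implies not a), 0
8. not (not c and Dia (not b implies not a)), 0
9. not Dia (not b implies not a), 0
10. not (not b implies not a), 0
11. not b, 0
12. a, 0
13. not b implies c, 1
14. not (not c and Dia (not b implies not a)), 1
15. not (not b implies not a), 1
16. not b, 1
17. a, 1
18. c, 1
19. not Dia (not b implies not a), 1
20. not b implies not a, 2
21. not (not c and Dia (not b implies not a)), 2
22. not (not b implies not a), 2
23. not b, 2
24. a, 2
25. not a, 2
Accessibility: 0R0, 0R1, 0R2, 1R1, 2R2
Branch closes: a and not a both at 2.
Every branch closes (one shown): valid in T, hence also in S4, S5 (every theorem of T is a theorem of S4 and S5).
K-tableau for the negation not (((not c and Dia (not b implies not a)) implies Dia (not c and Dia (not b implies not a))) or Box not (not b implies c)):
1. not (((not c and Dia (not b implies not a)) implies Dia (not c and Dia (not b implies not a))) or Box not (not b implies c)), 0
2. not ((not c and Dia (not b implies not a)) implies Dia (not c and Dia (not b implies not a))), 0
3. not Box not (not b implies c), 0
4. not c and Dia (not b implies not a), 0
5. not Dia (not c and Dia (not b implies not a)), 0
6. not c, 0
7. Dia (not b implies not a), 0
8. not b implies c, 1
9. not (not c and Dia (not b implies not a)), 1
10. c, 1
11. not Dia (not b implies not a), 1
12. not b implies not a, 2
13. not (not c and Dia (not b implies not a)), 2
14. not a, 2
15. not Dia (not b implies not a), 2
Accessibility: 0R1, 0R2
Complete open branch: countermodel on a K-frame, so not valid in K.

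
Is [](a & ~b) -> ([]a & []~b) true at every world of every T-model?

Tableau for the negation ~([](a & ~b) -> ([]a & []~b)):
1. ~([](a & ~b) -> ([]a & []~b)), u
2. [](a & ~b), u
3. ~([]a & []~b), u
4. a & ~b, u
5. a, u
6. ~b, u
7. ~[]~b, u
8. b, v
9. a & ~b, v
10. a, v
11. ~b, v
Accessibility: uRu, uRv, vRv
Branch closes: b and ~b both at v.
Every branch of the negation's tableau closes; the branch above is one of them.

Yes, valid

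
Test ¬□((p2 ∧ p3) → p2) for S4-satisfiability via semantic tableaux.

Unsatisfiable

1. ¬□((p2 ∧ p3) → p2), 0
2. ¬((p2 ∧ p3) → p2), 1
3. p2 ∧ p3, 1
4. ¬p2, 1
5. p2, 1
6. p3, 1
Accessibility: 0R0, 0R1, 1R1
Branch closes: p2 and ¬p2 both at 1.
All branches of the tableau close; one closing branch shown above.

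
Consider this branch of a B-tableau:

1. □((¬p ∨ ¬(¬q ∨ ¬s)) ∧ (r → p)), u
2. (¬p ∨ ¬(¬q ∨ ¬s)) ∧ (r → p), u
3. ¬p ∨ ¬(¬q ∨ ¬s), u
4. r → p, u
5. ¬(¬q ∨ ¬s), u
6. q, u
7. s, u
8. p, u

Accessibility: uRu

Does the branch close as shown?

There is no literal clash: for every atom and world, at most one sign appears.

No, open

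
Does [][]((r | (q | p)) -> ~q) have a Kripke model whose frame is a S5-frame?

1. [][]((r | (q | p)) -> ~q), w0
2. []((r | (q | p)) -> ~q), w0   [[]-rule on 1 via w0Rw0]
3. (r | (q | p)) -> ~q, w0   [[]-rule on 2 via w0Rw0]
4. ~q, w0   [->-rule on 3 (branches; this branch)]
Accessibility: w0Rw0

Yes, satisfiable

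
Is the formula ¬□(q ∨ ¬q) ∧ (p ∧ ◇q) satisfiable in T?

1. ¬□(q ∨ ¬q) ∧ (p ∧ ◇q), 0
2. ¬□(q ∨ ¬q), 0
3. p ∧ ◇q, 0
4. p, 0
5. ◇q, 0
6. ¬(q ∨ ¬q), 1
7. ¬q, 1
8. q, 1
Accessibility: 0R0, 0R1, 1R1
Branch closes: q and ¬q both at 1.
(One branch shown.) All branches close.

No, unsatisfiable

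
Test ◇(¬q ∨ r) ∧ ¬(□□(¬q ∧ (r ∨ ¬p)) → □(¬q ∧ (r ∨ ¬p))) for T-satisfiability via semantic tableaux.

Unsatisfiable (every branch closes)

1. ◇(¬q ∨ r) ∧ ¬(□□(¬q ∧ (r ∨ ¬p)) → □(¬q ∧ (r ∨ ¬p))), w0
2. ◇(¬q ∨ r), w0
3. ¬(□□(¬q ∧ (r ∨ ¬p)) → □(¬q ∧ (r ∨ ¬p))), w0
4. □□(¬q ∧ (r ∨ ¬p)), w0
5. ¬□(¬q ∧ (r ∨ ¬p)), w0
6. □(¬q ∧ (r ∨ ¬p)), w0
7. ¬q ∧ (r ∨ ¬p), w0
8. ¬q, w0
9. r ∨ ¬p, w0
10. ¬p, w0
11. ¬q ∨ r, w1
12. □(¬q ∧ (r ∨ ¬p)), w1
13. ¬q ∧ (r ∨ ¬p), w1
14. ¬q, w1
15. r ∨ ¬p, w1
16. r, w1
17. ¬p, w1
18. ¬(¬q ∧ (r ∨ ¬p)), w2
19. □(¬q ∧ (r ∨ ¬p)), w2
20. ¬q ∧ (r ∨ ¬p), w2
21. ¬q, w2
22. r ∨ ¬p, w2
23. ¬(r ∨ ¬p), w2
24. ¬r, w2
25. p, w2
26. ¬p, w2
Accessibility: w0Rw0, w0Rw1, w0Rw2, w1Rw1, w2Rw2
Branch closes: p and ¬p both at w2.
(One branch shown.) All branches close.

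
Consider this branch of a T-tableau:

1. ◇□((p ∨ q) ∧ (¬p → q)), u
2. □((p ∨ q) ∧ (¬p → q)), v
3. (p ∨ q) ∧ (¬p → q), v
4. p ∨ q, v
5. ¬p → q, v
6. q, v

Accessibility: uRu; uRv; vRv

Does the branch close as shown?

No, open

No atom appears with both signs at the same world.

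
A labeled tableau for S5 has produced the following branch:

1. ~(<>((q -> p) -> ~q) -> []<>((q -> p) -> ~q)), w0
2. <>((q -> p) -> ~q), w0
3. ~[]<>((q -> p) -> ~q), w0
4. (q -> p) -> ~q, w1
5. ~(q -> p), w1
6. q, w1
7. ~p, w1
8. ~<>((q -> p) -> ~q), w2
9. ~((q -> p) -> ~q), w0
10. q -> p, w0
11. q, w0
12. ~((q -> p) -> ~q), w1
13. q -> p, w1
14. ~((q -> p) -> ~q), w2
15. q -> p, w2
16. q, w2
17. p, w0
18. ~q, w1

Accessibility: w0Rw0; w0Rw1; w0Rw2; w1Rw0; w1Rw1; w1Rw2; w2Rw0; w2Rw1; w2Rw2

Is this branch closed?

Both q and ~q appear at w1.

Closed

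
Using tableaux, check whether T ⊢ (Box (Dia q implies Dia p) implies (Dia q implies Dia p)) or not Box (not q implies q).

Tableau for the negation not ((Box (Dia q implies Dia p) implies (Dia q implies Dia p)) or not Box (not q implies q)):
1. not ((Box (Dia q implies Dia p) implies (Dia q implies Dia p)) or not Box (not q implies q)), u
2. not (Box (Dia q implies Dia p) implies (Dia q implies Dia p)), u
3. Box (not q implies q), u
4. Box (Dia q implies Dia p), u
5. not (Dia q implies Dia p), u
6. Dia q, u
7. not Dia p, u
8. not q implies q, u
9. Dia q implies Dia p, u
10. not p, u
11. q, u
12. Dia p, u
13. q, v
14. not q implies q, v
15. Dia q implies Dia p, v
16. not p, v
17. Dia p, v
18. p, w
19. not q implies q, w
20. Dia q implies Dia p, w
21. not p, w
Accessibility: uRu, uRv, uRw, vRv, wRw
Branch closes: p and not p both at w.
All branches of the negation close; one closing branch shown above.

Yes, valid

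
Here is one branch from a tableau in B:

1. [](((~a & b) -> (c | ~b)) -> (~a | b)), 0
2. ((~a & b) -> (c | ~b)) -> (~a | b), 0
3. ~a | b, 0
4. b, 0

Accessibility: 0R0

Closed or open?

No atom appears with both signs at the same world.

Open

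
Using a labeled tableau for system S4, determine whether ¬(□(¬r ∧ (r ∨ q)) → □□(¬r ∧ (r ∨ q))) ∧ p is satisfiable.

1. ¬(□(¬r ∧ (r ∨ q)) → □□(¬r ∧ (r ∨ q))) ∧ p, 0
2. ¬(□(¬r ∧ (r ∨ q)) → □□(¬r ∧ (r ∨ q))), 0
3. p, 0
4. □(¬r ∧ (r ∨ q)), 0
5. ¬□□(¬r ∧ (r ∨ q)), 0
6. ¬r ∧ (r ∨ q), 0
7. ¬r, 0
8. r ∨ q, 0
9. q, 0
10. ¬□(¬r ∧ (r ∨ q)), 1
11. ¬r ∧ (r ∨ q), 1
12. ¬r, 1
13. r ∨ q, 1
14. q, 1
15. ¬(¬r ∧ (r ∨ q)), 2
16. ¬r ∧ (r ∨ q), 2
17. ¬r, 2
18. r ∨ q, 2
19. ¬(r ∨ q), 2
20. ¬q, 2
21. q, 2
Accessibility: 0R0, 0R1, 0R2, 1R1, 1R2, 2R2
Branch closes: q and ¬q both at 2.
All branches of the tableau close; one closing branch shown above.

Unsatisfiable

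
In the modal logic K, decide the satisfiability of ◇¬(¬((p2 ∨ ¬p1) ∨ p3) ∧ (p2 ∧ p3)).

1. ◇¬(¬((p2 ∨ ¬p1) ∨ p3) ∧ (p2 ∧ p3)), u
2. ¬(¬((p2 ∨ ¬p1) ∨ p3) ∧ (p2 ∧ p3)), v
3. ¬(p2 ∧ p3), v
4. ¬p3, v
Accessibility: uRv

Satisfiable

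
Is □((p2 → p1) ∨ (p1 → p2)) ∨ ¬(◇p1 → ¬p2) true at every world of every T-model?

Tableau for the negation ¬(□((p2 → p1) ∨ (p1 → p2)) ∨ ¬(◇p1 → ¬p2)):
1. ¬(□((p2 → p1) ∨ (p1 → p2)) ∨ ¬(◇p1 → ¬p2)), w0
2. ¬□((p2 → p1) ∨ (p1 → p2)), w0
3. ◇p1 → ¬p2, w0
4. ¬◇p1, w0
5. ¬p1, w0
6. ¬((p2 → p1) ∨ (p1 → p2)), w1
7. ¬(p2 → p1), w1
8. ¬(p1 → p2), w1
9. p2, w1
10. ¬p1, w1
11. p1, w1
12. ¬p2, w1
Accessibility: w0Rw0, w0Rw1, w1Rw1
Branch closes: p1 and ¬p1 both at w1.
All branches of the negation close; one closing branch shown above.

Yes, valid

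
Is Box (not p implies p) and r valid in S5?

Invalid (countermodel exists)

Tableau for the negation not (Box (not p implies p) and r):
1. not (Box (not p implies p) and r), w0
2. not r, w0
Accessibility: w0Rw0
The negation has an open branch (countermodel exists).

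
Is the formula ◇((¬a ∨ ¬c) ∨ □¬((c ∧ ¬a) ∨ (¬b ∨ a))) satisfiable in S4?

1. ◇((¬a ∨ ¬c) ∨ □¬((c ∧ ¬a) ∨ (¬b ∨ a))), u
2. (¬a ∨ ¬c) ∨ □¬((c ∧ ¬a) ∨ (¬b ∨ a)), v   [◇-rule on 1: fresh world v, uRv]
3. □¬((c ∧ ¬a) ∨ (¬b ∨ a)), v   [∨-rule on 2 (branches; this branch)]
4. ¬((c ∧ ¬a) ∨ (¬b ∨ a)), v   [□-rule on 3 via vRv]
5. ¬(c ∧ ¬a), v   [¬∨-rule on 4]
6. ¬(¬b ∨ a), v   [¬∨-rule on 4]
7. b, v   [¬∨-rule on 6]
8. ¬a, v   [¬∨-rule on 6]
9. ¬c, v   [¬∧-rule on 5 (branches; this branch)]
Accessibility: uRu, uRv, vRv

Satisfiable (open branch found)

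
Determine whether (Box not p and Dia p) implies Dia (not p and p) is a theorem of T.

Tableau for the negation not ((Box not p and Dia p) implies Dia (not p and p)):
1. not ((Box not p and Dia p) implies Dia (not p and p)), u
2. Box not p and Dia p, u
3. not Dia (not p and p), u
4. Box not p, u
5. Dia p, u
6. not (not p and p), u
7. not p, u
8. p, v
9. not (not p and p), v
10. not p, v
Accessibility: uRu, uRv, vRv
Branch closes: p and not p both at v.
Every branch of the negation's tableau closes; the branch above is one of them.

Valid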